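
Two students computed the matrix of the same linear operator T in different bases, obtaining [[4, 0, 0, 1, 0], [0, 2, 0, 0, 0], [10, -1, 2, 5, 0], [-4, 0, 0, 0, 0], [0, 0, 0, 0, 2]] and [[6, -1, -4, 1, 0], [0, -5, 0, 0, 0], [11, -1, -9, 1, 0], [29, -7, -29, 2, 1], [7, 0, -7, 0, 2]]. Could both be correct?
trace(A) = 10 but trace(B) = -4. The trace is a similarity invariant, so A and B are not similar.

No.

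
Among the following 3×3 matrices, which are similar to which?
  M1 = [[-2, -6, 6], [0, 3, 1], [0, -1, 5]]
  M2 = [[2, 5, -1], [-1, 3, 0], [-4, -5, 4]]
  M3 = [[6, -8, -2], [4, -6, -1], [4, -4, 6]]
Characteristic polynomials: χ_{M1} = (x - 4)^2(x + 2), χ_{M2} = (x - 3)^3, χ_{M3} = (x - 4)^2(x + 2).

{M1, M3}: invariant factors (x - 4)^2(x + 2).

{M2}: invariant factors (x - 3)^3.

Matrices are similar if and only if their invariant-factor lists agree; the partition into similarity classes is {M1, M3}, {M2}.

2 classes: {M1, M3}, {M2}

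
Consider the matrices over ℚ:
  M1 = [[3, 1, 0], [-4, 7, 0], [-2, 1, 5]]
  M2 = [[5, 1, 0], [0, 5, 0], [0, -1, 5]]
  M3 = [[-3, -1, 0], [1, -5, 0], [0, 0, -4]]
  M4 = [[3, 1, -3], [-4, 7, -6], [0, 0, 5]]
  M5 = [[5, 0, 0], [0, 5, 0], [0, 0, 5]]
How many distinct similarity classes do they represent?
3 classes: {M1, M2, M4}, {M3}, {M5}

Characteristic polynomials: χ_{M1} = (x - 5)^3, χ_{M2} = (x - 5)^3, χ_{M3} = (x + 4)^3, χ_{M4} = (x - 5)^3, χ_{M5} = (x - 5)^3.

{M1, M2, M4}: invariant factors x - 5, (x - 5)^2.

{M3}: invariant factors x + 4, (x + 4)^2.

{M5}: invariant factors x - 5, x - 5, x - 5.

Matrices are similar if and only if their invariant-factor lists agree; the partition into similarity classes is {M1, M2, M4}, {M3}, {M5}.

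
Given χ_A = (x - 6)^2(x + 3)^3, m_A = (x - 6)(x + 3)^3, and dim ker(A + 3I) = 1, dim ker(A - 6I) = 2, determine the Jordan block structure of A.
λ = -3: algebraic multiplicity 3 (exponent in χ_A), largest block size 3 (exponent in m_A), 1 block (geometric multiplicity). This forces block sizes [3].
λ = 6: algebraic multiplicity 2 (exponent in χ_A), largest block size 1 (exponent in m_A), 2 blocks (geometric multiplicity). These force block sizes [1, 1].

Jordan blocks: (-3, 3), (6, 1), (6, 1)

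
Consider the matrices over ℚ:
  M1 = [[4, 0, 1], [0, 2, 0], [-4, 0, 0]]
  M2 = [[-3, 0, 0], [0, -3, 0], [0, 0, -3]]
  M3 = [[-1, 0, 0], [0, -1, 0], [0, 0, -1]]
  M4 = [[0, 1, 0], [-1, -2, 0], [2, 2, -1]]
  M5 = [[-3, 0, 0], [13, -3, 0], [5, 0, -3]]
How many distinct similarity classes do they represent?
Characteristic polynomials: χ_{M1} = (x - 2)^3, χ_{M2} = (x + 3)^3, χ_{M3} = (x + 1)^3, χ_{M4} = (x + 1)^3, χ_{M5} = (x + 3)^3.

{M1}: invariant factors x - 2, (x - 2)^2.

{M2}: invariant factors x + 3, x + 3, x + 3.

{M3}: invariant factors x + 1, x + 1, x + 1.

{M4}: invariant factors x + 1, (x + 1)^2.

{M5}: invariant factors x + 3, (x + 3)^2.

Matrices are similar if and only if their invariant-factor lists agree; the partition into similarity classes is {M1}, {M2}, {M3}, {M4}, {M5}.

5 classes: {M1}, {M2}, {M3}, {M4}, {M5}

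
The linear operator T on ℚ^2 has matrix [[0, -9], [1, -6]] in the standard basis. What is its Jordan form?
The characteristic polynomial is det(xI - A) = (x + 3)^2, so the eigenvalues are -3 (algebraic multiplicity 2).

For λ = -3: rank(A + 3I) = 1, rank((A + 3I)^2) = 0. The eigenspace has dimension 2 - 1 = 1, so there is 1 Jordan block; the rank sequence gives block sizes [2].

Assembling the blocks gives the Jordan form J above.

J = [[-3, 1], [0, -3]]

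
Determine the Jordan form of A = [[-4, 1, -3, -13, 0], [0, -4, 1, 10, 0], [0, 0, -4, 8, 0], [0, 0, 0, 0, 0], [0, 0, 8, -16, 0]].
The characteristic polynomial is det(xI - A) = x^2(x + 4)^3, so the eigenvalues are -4 (algebraic multiplicity 3), 0 (algebraic multiplicity 2).

For λ = -4: rank(A + 4I) = 4, rank((A + 4I)^2) = 3, rank((A + 4I)^3) = 2. The eigenspace has dimension 5 - 4 = 1, so there is 1 Jordan block; the rank sequence gives block sizes [3].

For λ = 0: rank(A) = 3. The eigenspace has dimension 5 - 3 = 2, so there are 2 Jordan blocks; the rank sequence gives block sizes [1, 1].

Assembling the blocks gives the Jordan form J above.

J = [[-4, 1, 0, 0, 0], [0, -4, 1, 0, 0], [0, 0, -4, 0, 0], [0, 0, 0, 0, 0], [0, 0, 0, 0, 0]]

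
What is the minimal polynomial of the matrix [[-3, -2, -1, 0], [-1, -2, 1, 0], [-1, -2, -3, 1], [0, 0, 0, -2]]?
m_A(x) = (x + 2)^3(x + 4)

The characteristic polynomial factors as (x + 2)^3(x + 4). The minimal polynomial is ∏(x - λ)^{k_λ} where k_λ is the size of the largest Jordan block at λ.

For λ = -4: rank(A + 4I) = 3, and the largest Jordan block has size 1 (the smallest k with rank((A + 4I)^k) = rank((A + 4I)^(k+1))).
For λ = -2: rank(A + 2I) = 3, and the largest Jordan block has size 3 (the smallest k with rank((A + 2I)^k) = rank((A + 2I)^(k+1))).

So m_A(x) = (x + 2)^3(x + 4).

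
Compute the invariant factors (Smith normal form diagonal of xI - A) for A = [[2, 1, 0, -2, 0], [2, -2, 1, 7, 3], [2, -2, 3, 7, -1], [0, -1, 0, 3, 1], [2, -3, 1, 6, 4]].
(x - 2)^2, (x - 2)^3

The Jordan structure of A has elementary divisors (x - 2)^3, (x - 2)^2. Arranging the block sizes at each eigenvalue in decreasing order and taking row products gives the invariant factors.

Invariant factors (smallest first, each dividing the next): (x - 2)^2, (x - 2)^3.

Check: the last factor (x - 2)^3 is the minimal polynomial, and the product (x - 2)^5 is the characteristic polynomial.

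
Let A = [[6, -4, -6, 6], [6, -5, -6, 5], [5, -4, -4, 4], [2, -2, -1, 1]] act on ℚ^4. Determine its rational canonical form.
The invariant factors of A (the non-unit diagonal entries of the Smith normal form of xI - A over ℚ[x]) are x^2(x^2 + 2x - 5), each dividing the next. The characteristic polynomial is their product, x^2(x^2 + 2x - 5).

The rational canonical form is the block-diagonal matrix of companion matrices C(f_i):
R = [[0, 0, 0, 0], [1, 0, 0, 0], [0, 1, 0, 5], [0, 0, 1, -2]].

Note the characteristic polynomial does not split into linear factors over ℚ, so A has no Jordan form over ℚ; the rational canonical form exists over any field.

R = [[0, 0, 0, 0], [1, 0, 0, 0], [0, 1, 0, 5], [0, 0, 1, -2]]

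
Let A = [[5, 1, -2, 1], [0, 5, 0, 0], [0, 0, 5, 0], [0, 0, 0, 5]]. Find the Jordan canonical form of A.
The characteristic polynomial is det(xI - A) = (x - 5)^4, so the eigenvalues are 5 (algebraic multiplicity 4).

For λ = 5: rank(A - 5I) = 1, rank((A - 5I)^2) = 0. The eigenspace has dimension 4 - 1 = 3, so there are 3 Jordan blocks; the rank sequence gives block sizes [2, 1, 1].

Assembling the blocks gives the Jordan form J above.

J = [[5, 1, 0, 0], [0, 5, 0, 0], [0, 0, 5, 0], [0, 0, 0, 5]]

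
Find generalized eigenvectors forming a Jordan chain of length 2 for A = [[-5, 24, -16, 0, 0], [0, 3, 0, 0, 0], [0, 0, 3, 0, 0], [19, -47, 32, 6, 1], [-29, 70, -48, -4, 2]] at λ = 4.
v_1 = [[0, 0, 0, -1, 3]]^T, v_2 = [[0, 0, 0, 1, -2]]^T

We seek v_1 ∈ ker((A - 4I)^2) \ ker(A - 4I), then set v_{i+1} = (A - 4I) v_i.

One such chain is v_1 = [[0, 0, 0, -1, 3]]^T, v_2 = [[0, 0, 0, 1, -2]]^T. Check: (A - 4I) v_2 = [[0, 0, 0, 0, 0]]^T = 0.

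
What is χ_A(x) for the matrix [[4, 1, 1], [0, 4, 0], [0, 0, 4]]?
xI - A = [[x - 4, -1, -1], [0, x - 4, 0], [0, 0, x - 4]].

Expanding det(xI - A) along the first row:
det(xI - A) = + (x - 4)·det([[x - 4, 0], [0, x - 4]]) - (-1)·det([[0, 0], [0, x - 4]]) + (-1)·det([[0, x - 4], [0, 0]]).

Evaluating gives χ_A(x) = x^3 - 12x^2 + 48x - 64 = (x - 4)^3.

χ_A(x) = (x - 4)^3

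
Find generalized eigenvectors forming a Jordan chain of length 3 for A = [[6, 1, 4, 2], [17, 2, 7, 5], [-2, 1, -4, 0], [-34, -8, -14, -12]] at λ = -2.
v_1 = [[1, 2, 0, -4]]^T, v_2 = [[2, 5, 0, -10]]^T, v_3 = [[1, 4, 1, -8]]^T

We seek v_1 ∈ ker((A + 2I)^3) \ ker((A + 2I)^2), then set v_{i+1} = (A + 2I) v_i.

One such chain is v_1 = [[1, 2, 0, -4]]^T, v_2 = [[2, 5, 0, -10]]^T, v_3 = [[1, 4, 1, -8]]^T. Check: (A + 2I) v_3 = [[0, 0, 0, 0]]^T = 0.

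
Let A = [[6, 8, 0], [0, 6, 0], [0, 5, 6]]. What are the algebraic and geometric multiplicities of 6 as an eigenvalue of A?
The characteristic polynomial is (x - 6)^3, so the factor x - 6 appears with exponent 3: the algebraic multiplicity is 3.

rank(A - 6I) = 1, so the eigenspace has dimension 3 - 1 = 2: the geometric multiplicity is 2.

Since 2 < 3, A is not diagonalizable.

algebraic multiplicity 3, geometric multiplicity 2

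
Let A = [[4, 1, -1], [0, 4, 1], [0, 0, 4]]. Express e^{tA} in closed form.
e^{tA} = [[e^{4*t}, t*e^{4*t}, t*(t - 2)*e^{4*t}/2], [0, e^{4*t}, t*e^{4*t}], [0, 0, e^{4*t}]]

A has Jordan form J = [[4, 1, 0], [0, 4, 1], [0, 0, 4]] with A = PJP^{-1}, so e^{tA} = P e^{tJ} P^{-1}.

For a Jordan block J_k(λ), e^{tJ_k(λ)} = e^{λt} · (I + tN + t^2 N^2/2! + ... + t^{k-1} N^{k-1}/(k-1)!) where N is the nilpotent superdiagonal part.

Assembling the blocks and conjugating back gives the entries of e^{tA} as shown above.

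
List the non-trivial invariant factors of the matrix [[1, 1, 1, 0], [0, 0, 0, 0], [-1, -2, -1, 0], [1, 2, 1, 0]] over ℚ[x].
x, x^3

The Jordan structure of A has elementary divisors x^3, x. Arranging the block sizes at each eigenvalue in decreasing order and taking row products gives the invariant factors.

Invariant factors (smallest first, each dividing the next): x, x^3.

Check: the last factor x^3 is the minimal polynomial, and the product x^4 is the characteristic polynomial.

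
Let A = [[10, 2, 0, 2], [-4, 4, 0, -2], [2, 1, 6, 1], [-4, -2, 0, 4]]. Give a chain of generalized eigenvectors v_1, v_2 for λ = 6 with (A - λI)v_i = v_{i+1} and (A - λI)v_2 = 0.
v_1 = [[4, -4, 4, -3]]^T, v_2 = [[2, -2, 1, -2]]^T

We seek v_1 ∈ ker((A - 6I)^2) \ ker(A - 6I), then set v_{i+1} = (A - 6I) v_i.

One such chain is v_1 = [[4, -4, 4, -3]]^T, v_2 = [[2, -2, 1, -2]]^T. Check: (A - 6I) v_2 = [[0, 0, 0, 0]]^T = 0.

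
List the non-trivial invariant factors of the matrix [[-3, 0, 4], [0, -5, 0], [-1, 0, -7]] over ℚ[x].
x + 5, (x + 5)^2

The Jordan structure of A has elementary divisors (x + 5)^2, (x + 5). Arranging the block sizes at each eigenvalue in decreasing order and taking row products gives the invariant factors.

Invariant factors (smallest first, each dividing the next): x + 5, (x + 5)^2.

Check: the last factor (x + 5)^2 is the minimal polynomial, and the product (x + 5)^3 is the characteristic polynomial.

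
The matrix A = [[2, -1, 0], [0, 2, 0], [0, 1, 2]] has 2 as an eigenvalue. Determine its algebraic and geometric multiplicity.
The characteristic polynomial is (x - 2)^3, so the factor x - 2 appears with exponent 3: the algebraic multiplicity is 3.

rank(A - 2I) = 1, so the eigenspace has dimension 3 - 1 = 2: the geometric multiplicity is 2.

Since 2 < 3, A is not diagonalizable.

algebraic multiplicity 3, geometric multiplicity 2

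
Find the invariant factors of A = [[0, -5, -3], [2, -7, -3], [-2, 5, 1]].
The Jordan structure of A has elementary divisors (x + 2)^2, (x + 2). Arranging the block sizes at each eigenvalue in decreasing order and taking row products gives the invariant factors.

Invariant factors (smallest first, each dividing the next): x + 2, (x + 2)^2.

Check: the last factor (x + 2)^2 is the minimal polynomial, and the product (x + 2)^3 is the characteristic polynomial.

x + 2, (x + 2)^2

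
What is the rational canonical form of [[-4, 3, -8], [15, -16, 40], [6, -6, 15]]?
The invariant factors of A (the non-unit diagonal entries of the Smith normal form of xI - A over ℚ[x]) are x + 1, (x + 1)(x + 3), each dividing the next. The characteristic polynomial is their product, (x + 1)^2(x + 3).

The rational canonical form is the block-diagonal matrix of companion matrices C(f_i):
R = [[-1, 0, 0], [0, 0, -3], [0, 1, -4]].

R = [[-1, 0, 0], [0, 0, -3], [0, 1, -4]]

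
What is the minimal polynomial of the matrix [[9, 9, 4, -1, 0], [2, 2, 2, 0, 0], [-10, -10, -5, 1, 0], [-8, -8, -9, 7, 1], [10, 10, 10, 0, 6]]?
The characteristic polynomial factors as x(x - 6)^3(x - 1). The minimal polynomial is ∏(x - λ)^{k_λ} where k_λ is the size of the largest Jordan block at λ.

For λ = 0: rank(A) = 4, and the largest Jordan block has size 1 (the smallest k with rank(A^k) = rank(A^(k+1))).
For λ = 1: rank(A - I) = 4, and the largest Jordan block has size 1 (the smallest k with rank((A - I)^k) = rank((A - I)^(k+1))).
For λ = 6: rank(A - 6I) = 4, and the largest Jordan block has size 3 (the smallest k with rank((A - 6I)^k) = rank((A - 6I)^(k+1))).

So m_A(x) = x(x - 6)^3(x - 1).

m_A(x) = x(x - 6)^3(x - 1)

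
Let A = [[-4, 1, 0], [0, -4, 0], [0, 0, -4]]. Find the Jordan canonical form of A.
The characteristic polynomial is det(xI - A) = (x + 4)^3, so the eigenvalues are -4 (algebraic multiplicity 3).

For λ = -4: rank(A + 4I) = 1, rank((A + 4I)^2) = 0. The eigenspace has dimension 3 - 1 = 2, so there are 2 Jordan blocks; the rank sequence gives block sizes [2, 1].

Assembling the blocks gives the Jordan form J above.

J = [[-4, 1, 0], [0, -4, 0], [0, 0, -4]]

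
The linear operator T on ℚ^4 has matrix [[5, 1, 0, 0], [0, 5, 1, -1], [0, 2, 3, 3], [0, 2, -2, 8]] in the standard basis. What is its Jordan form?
J = [[5, 1, 0, 0], [0, 5, 1, 0], [0, 0, 5, 0], [0, 0, 0, 6]]

The characteristic polynomial is det(xI - A) = (x - 6)(x - 5)^3, so the eigenvalues are 5 (algebraic multiplicity 3), 6 (algebraic multiplicity 1).

For λ = 5: rank(A - 5I) = 3, rank((A - 5I)^2) = 2, rank((A - 5I)^3) = 1. The eigenspace has dimension 4 - 3 = 1, so there is 1 Jordan block; the rank sequence gives block sizes [3].

For λ = 6: algebraic multiplicity 1 gives one 1×1 block.

Assembling the blocks gives the Jordan form J above.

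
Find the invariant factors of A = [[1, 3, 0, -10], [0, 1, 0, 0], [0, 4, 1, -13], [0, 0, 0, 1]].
The Jordan structure of A has elementary divisors (x - 1)^2, (x - 1)^2. Arranging the block sizes at each eigenvalue in decreasing order and taking row products gives the invariant factors.

Invariant factors (smallest first, each dividing the next): (x - 1)^2, (x - 1)^2.

Check: the last factor (x - 1)^2 is the minimal polynomial, and the product (x - 1)^4 is the characteristic polynomial.

(x - 1)^2, (x - 1)^2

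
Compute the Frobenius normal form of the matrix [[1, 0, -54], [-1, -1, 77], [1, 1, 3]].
The invariant factors of A (the non-unit diagonal entries of the Smith normal form of xI - A over ℚ[x]) are (x - 4)^2(x + 5), each dividing the next. The characteristic polynomial is their product, (x - 4)^2(x + 5).

The rational canonical form is the block-diagonal matrix of companion matrices C(f_i):
R = [[0, 0, -80], [1, 0, 24], [0, 1, 3]].

R = [[0, 0, -80], [1, 0, 24], [0, 1, 3]]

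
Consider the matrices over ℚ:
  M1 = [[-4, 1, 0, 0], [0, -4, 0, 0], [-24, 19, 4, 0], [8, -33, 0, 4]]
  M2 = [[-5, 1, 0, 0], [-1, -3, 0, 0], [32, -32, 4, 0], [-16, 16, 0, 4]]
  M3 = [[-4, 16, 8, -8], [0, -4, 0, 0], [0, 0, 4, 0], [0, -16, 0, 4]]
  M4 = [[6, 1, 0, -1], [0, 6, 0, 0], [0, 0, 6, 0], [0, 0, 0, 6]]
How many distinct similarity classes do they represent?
3 classes: {M1, M2}, {M3}, {M4}

Characteristic polynomials: χ_{M1} = (x - 4)^2(x + 4)^2, χ_{M2} = (x - 4)^2(x + 4)^2, χ_{M3} = (x - 4)^2(x + 4)^2, χ_{M4} = (x - 6)^4.

{M1, M2}: invariant factors x - 4, (x - 4)(x + 4)^2.

{M3}: invariant factors (x - 4)(x + 4), (x - 4)(x + 4).

{M4}: invariant factors x - 6, x - 6, (x - 6)^2.

Matrices are similar if and only if their invariant-factor lists agree; the partition into similarity classes is {M1, M2}, {M3}, {M4}.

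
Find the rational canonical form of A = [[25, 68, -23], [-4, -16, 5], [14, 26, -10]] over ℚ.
The invariant factors of A (the non-unit diagonal entries of the Smith normal form of xI - A over ℚ[x]) are (x + 5)(x^2 - 4x - 6), each dividing the next. The characteristic polynomial is their product, (x + 5)(x^2 - 4x - 6).

The rational canonical form is the block-diagonal matrix of companion matrices C(f_i):
R = [[0, 0, 30], [1, 0, 26], [0, 1, -1]].

Note the characteristic polynomial does not split into linear factors over ℚ, so A has no Jordan form over ℚ; the rational canonical form exists over any field.

R = [[0, 0, 30], [1, 0, 26], [0, 1, -1]]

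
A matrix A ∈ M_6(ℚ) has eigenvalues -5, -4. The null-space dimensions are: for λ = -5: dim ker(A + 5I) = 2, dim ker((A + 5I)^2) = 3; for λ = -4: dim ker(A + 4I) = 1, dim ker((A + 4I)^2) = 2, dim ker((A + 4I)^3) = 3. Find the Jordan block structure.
λ = -5: successive nullity increments [2, 1] count blocks of size ≥ k; block sizes are [2, 1].
λ = -4: successive nullity increments [1, 1, 1] count blocks of size ≥ k; block sizes are [3].

Jordan blocks: (-5, 2), (-5, 1), (-4, 3)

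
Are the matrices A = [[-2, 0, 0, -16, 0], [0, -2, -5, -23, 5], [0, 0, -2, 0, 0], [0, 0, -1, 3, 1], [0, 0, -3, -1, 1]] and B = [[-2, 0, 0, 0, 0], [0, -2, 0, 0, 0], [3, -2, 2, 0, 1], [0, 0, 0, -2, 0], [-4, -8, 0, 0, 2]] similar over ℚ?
Yes.

Two matrices over a field are similar if and only if they have the same invariant factors.

Both A and B have characteristic polynomial (x - 2)^2(x + 2)^3 and minimal polynomial (x - 2)^2(x + 2). Computing further, both have invariant factors x + 2, x + 2, (x - 2)^2(x + 2). Hence A and B are similar.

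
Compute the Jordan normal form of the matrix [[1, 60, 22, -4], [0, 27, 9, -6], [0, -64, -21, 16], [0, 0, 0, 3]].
The characteristic polynomial is det(xI - A) = (x - 3)^3(x - 1), so the eigenvalues are 1 (algebraic multiplicity 1), 3 (algebraic multiplicity 3).

For λ = 1: algebraic multiplicity 1 gives one 1×1 block.

For λ = 3: rank(A - 3I) = 2, rank((A - 3I)^2) = 1. The eigenspace has dimension 4 - 2 = 2, so there are 2 Jordan blocks; the rank sequence gives block sizes [2, 1].

Assembling the blocks gives the Jordan form J above.

J = [[1, 0, 0, 0], [0, 3, 1, 0], [0, 0, 3, 0], [0, 0, 0, 3]]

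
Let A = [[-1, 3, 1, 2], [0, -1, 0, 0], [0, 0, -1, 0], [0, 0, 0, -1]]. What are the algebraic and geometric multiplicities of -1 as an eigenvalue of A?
The characteristic polynomial is (x + 1)^4, so the factor x + 1 appears with exponent 4: the algebraic multiplicity is 4.

rank(A + I) = 1, so the eigenspace has dimension 4 - 1 = 3: the geometric multiplicity is 3.

Since 3 < 4, A is not diagonalizable.

algebraic multiplicity 4, geometric multiplicity 3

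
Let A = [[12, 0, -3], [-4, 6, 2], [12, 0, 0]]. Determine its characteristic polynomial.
χ_A(x) = (x - 6)^3

xI - A = [[x - 12, 0, 3], [4, x - 6, -2], [-12, 0, x]].

Expanding det(xI - A) along the first row:
det(xI - A) = + (x - 12)·det([[x - 6, -2], [0, x]]) - (0)·det([[4, -2], [-12, x]]) + (3)·det([[4, x - 6], [-12, 0]]).

Evaluating gives χ_A(x) = x^3 - 18x^2 + 108x - 216 = (x - 6)^3.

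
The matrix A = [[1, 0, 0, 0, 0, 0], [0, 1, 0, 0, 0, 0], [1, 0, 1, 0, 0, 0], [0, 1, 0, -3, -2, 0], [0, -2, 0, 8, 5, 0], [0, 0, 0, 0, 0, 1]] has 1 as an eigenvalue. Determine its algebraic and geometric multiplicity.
algebraic multiplicity 6, geometric multiplicity 4

The characteristic polynomial is (x - 1)^6, so the factor x - 1 appears with exponent 6: the algebraic multiplicity is 6.

rank(A - I) = 2, so the eigenspace has dimension 6 - 2 = 4: the geometric multiplicity is 4.

Since 4 < 6, A is not diagonalizable.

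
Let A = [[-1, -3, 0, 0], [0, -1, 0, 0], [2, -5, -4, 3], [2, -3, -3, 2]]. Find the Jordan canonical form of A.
The characteristic polynomial is det(xI - A) = (x + 1)^4, so the eigenvalues are -1 (algebraic multiplicity 4).

For λ = -1: rank(A + I) = 2, rank((A + I)^2) = 0. The eigenspace has dimension 4 - 2 = 2, so there are 2 Jordan blocks; the rank sequence gives block sizes [2, 2].

Assembling the blocks gives the Jordan form J above.

J = [[-1, 1, 0, 0], [0, -1, 0, 0], [0, 0, -1, 1], [0, 0, 0, -1]]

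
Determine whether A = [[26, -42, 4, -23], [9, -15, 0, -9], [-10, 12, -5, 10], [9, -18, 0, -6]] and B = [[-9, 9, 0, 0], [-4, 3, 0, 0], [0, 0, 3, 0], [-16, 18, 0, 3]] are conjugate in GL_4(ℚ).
Yes.

Two matrices over a field are similar if and only if they have the same invariant factors.

Both A and B have characteristic polynomial (x - 3)^2(x + 3)^2 and minimal polynomial (x - 3)(x + 3)^2. Computing further, both have invariant factors x - 3, (x - 3)(x + 3)^2. Hence A and B are similar.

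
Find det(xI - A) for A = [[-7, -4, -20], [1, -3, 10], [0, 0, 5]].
χ_A(x) = (x - 5)(x + 5)^2

xI - A = [[x + 7, 4, 20], [-1, x + 3, -10], [0, 0, x - 5]].

Expanding det(xI - A) along the first row:
det(xI - A) = + (x + 7)·det([[x + 3, -10], [0, x - 5]]) - (4)·det([[-1, -10], [0, x - 5]]) + (20)·det([[-1, x + 3], [0, 0]]).

Evaluating gives χ_A(x) = x^3 + 5x^2 - 25x - 125 = (x - 5)(x + 5)^2.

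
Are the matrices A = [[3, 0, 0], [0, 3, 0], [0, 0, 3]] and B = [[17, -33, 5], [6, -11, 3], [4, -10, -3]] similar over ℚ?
No.

trace(A) = 9 but trace(B) = 3. The trace is a similarity invariant, so A and B are not similar.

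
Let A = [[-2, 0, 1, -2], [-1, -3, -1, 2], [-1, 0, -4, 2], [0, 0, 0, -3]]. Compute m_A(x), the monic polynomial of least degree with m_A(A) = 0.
m_A(x) = (x + 3)^2

The characteristic polynomial factors as (x + 3)^4. The minimal polynomial is ∏(x - λ)^{k_λ} where k_λ is the size of the largest Jordan block at λ.

For λ = -3: rank(A + 3I) = 1, and the largest Jordan block has size 2 (the smallest k with rank((A + 3I)^k) = rank((A + 3I)^(k+1))).

So m_A(x) = (x + 3)^2.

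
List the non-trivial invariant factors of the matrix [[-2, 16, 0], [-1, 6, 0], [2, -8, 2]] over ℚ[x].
x - 2, (x - 2)^2

The Jordan structure of A has elementary divisors (x - 2)^2, (x - 2). Arranging the block sizes at each eigenvalue in decreasing order and taking row products gives the invariant factors.

Invariant factors (smallest first, each dividing the next): x - 2, (x - 2)^2.

Check: the last factor (x - 2)^2 is the minimal polynomial, and the product (x - 2)^3 is the characteristic polynomial.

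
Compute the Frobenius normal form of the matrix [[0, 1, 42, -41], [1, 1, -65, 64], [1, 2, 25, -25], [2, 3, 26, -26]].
R = [[0, 0, 0, 48], [1, 0, 0, 64], [0, 1, 0, 24], [0, 0, 1, 0]]

The invariant factors of A (the non-unit diagonal entries of the Smith normal form of xI - A over ℚ[x]) are (x - 6)(x + 2)^3, each dividing the next. The characteristic polynomial is their product, (x - 6)(x + 2)^3.

The rational canonical form is the block-diagonal matrix of companion matrices C(f_i):
R = [[0, 0, 0, 48], [1, 0, 0, 64], [0, 1, 0, 24], [0, 0, 1, 0]].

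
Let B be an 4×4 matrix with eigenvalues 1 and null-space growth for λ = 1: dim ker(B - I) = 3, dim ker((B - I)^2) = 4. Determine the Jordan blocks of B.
λ = 1: successive nullity increments [3, 1] count blocks of size ≥ k; block sizes are [2, 1, 1].

Jordan blocks: (1, 2), (1, 1), (1, 1)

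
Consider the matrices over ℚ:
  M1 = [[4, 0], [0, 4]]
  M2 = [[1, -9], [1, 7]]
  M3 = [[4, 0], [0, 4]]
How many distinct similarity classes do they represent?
Characteristic polynomials: χ_{M1} = (x - 4)^2, χ_{M2} = (x - 4)^2, χ_{M3} = (x - 4)^2.

{M1, M3}: invariant factors x - 4, x - 4.

{M2}: invariant factors (x - 4)^2.

Matrices are similar if and only if their invariant-factor lists agree; the partition into similarity classes is {M1, M3}, {M2}.

2 classes: {M1, M3}, {M2}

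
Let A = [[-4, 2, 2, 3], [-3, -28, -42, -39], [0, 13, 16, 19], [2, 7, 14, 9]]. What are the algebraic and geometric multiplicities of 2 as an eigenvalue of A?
The characteristic polynomial is (x - 2)(x + 3)^3, so the factor x - 2 appears with exponent 1: the algebraic multiplicity is 1.

rank(A - 2I) = 3, so the eigenspace has dimension 4 - 3 = 1: the geometric multiplicity is 1.

algebraic multiplicity 1, geometric multiplicity 1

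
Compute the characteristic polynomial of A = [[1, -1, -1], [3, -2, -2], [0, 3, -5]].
xI - A = [[x - 1, 1, 1], [-3, x + 2, 2], [0, -3, x + 5]].

Expanding det(xI - A) along the first row:
det(xI - A) = + (x - 1)·det([[x + 2, 2], [-3, x + 5]]) - (1)·det([[-3, 2], [0, x + 5]]) + (1)·det([[-3, x + 2], [0, -3]]).

Evaluating gives χ_A(x) = x^3 + 6x^2 + 12x + 8 = (x + 2)^3.

χ_A(x) = (x + 2)^3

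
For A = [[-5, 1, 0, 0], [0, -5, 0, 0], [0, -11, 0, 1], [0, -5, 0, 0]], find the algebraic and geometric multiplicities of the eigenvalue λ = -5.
The characteristic polynomial is x^2(x + 5)^2, so the factor x + 5 appears with exponent 2: the algebraic multiplicity is 2.

rank(A + 5I) = 3, so the eigenspace has dimension 4 - 3 = 1: the geometric multiplicity is 1.

Since 1 < 2, A is not diagonalizable.

algebraic multiplicity 2, geometric multiplicity 1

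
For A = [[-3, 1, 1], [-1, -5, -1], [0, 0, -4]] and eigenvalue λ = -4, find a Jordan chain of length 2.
v_1 = [[-3, 3, 1]]^T, v_2 = [[1, -1, 0]]^T

We seek v_1 ∈ ker((A + 4I)^2) \ ker(A + 4I), then set v_{i+1} = (A + 4I) v_i.

One such chain is v_1 = [[-3, 3, 1]]^T, v_2 = [[1, -1, 0]]^T. Check: (A + 4I) v_2 = [[0, 0, 0]]^T = 0.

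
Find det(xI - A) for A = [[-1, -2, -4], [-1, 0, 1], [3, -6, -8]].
χ_A(x) = (x + 2)^2(x + 5)

xI - A = [[x + 1, 2, 4], [1, x, -1], [-3, 6, x + 8]].

Expanding det(xI - A) along the first row:
det(xI - A) = + (x + 1)·det([[x, -1], [6, x + 8]]) - (2)·det([[1, -1], [-3, x + 8]]) + (4)·det([[1, x], [-3, 6]]).

Evaluating gives χ_A(x) = x^3 + 9x^2 + 24x + 20 = (x + 2)^2(x + 5).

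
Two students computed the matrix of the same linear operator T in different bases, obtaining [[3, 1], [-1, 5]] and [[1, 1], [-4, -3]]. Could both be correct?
trace(A) = 8 but trace(B) = -2. The trace is a similarity invariant, so A and B are not similar.

No.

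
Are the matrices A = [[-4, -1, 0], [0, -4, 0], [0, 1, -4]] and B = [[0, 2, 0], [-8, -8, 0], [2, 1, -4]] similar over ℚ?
Two matrices over a field are similar if and only if they have the same invariant factors.

Both A and B have characteristic polynomial (x + 4)^3 and minimal polynomial (x + 4)^2. Computing further, both have invariant factors x + 4, (x + 4)^2. Hence A and B are similar.

Yes.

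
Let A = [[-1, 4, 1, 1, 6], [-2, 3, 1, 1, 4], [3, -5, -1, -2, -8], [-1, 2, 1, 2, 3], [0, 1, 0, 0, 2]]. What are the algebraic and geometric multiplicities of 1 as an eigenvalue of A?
algebraic multiplicity 5, geometric multiplicity 2

The characteristic polynomial is (x - 1)^5, so the factor x - 1 appears with exponent 5: the algebraic multiplicity is 5.

rank(A - I) = 3, so the eigenspace has dimension 5 - 3 = 2: the geometric multiplicity is 2.

Since 2 < 5, A is not diagonalizable.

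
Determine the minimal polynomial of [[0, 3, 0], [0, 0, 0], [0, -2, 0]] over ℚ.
m_A(x) = x^2

The characteristic polynomial factors as x^3. The minimal polynomial is ∏(x - λ)^{k_λ} where k_λ is the size of the largest Jordan block at λ.

For λ = 0: rank(A) = 1, and the largest Jordan block has size 2 (the smallest k with rank(A^k) = rank(A^(k+1))).

So m_A(x) = x^2.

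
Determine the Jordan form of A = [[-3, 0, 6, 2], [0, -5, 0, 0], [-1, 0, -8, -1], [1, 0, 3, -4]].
The characteristic polynomial is det(xI - A) = (x + 5)^4, so the eigenvalues are -5 (algebraic multiplicity 4).

For λ = -5: rank(A + 5I) = 1, rank((A + 5I)^2) = 0. The eigenspace has dimension 4 - 1 = 3, so there are 3 Jordan blocks; the rank sequence gives block sizes [2, 1, 1].

Assembling the blocks gives the Jordan form J above.

J = [[-5, 1, 0, 0], [0, -5, 0, 0], [0, 0, -5, 0], [0, 0, 0, -5]]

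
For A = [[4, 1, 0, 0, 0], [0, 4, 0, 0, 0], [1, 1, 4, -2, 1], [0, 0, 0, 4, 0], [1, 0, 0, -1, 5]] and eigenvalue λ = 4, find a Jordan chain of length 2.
v_1 = [[0, 0, -2, -1, -1]]^T, v_2 = [[0, 0, 1, 0, 0]]^T

We seek v_1 ∈ ker((A - 4I)^2) \ ker(A - 4I), then set v_{i+1} = (A - 4I) v_i.

One such chain is v_1 = [[0, 0, -2, -1, -1]]^T, v_2 = [[0, 0, 1, 0, 0]]^T. Check: (A - 4I) v_2 = [[0, 0, 0, 0, 0]]^T = 0.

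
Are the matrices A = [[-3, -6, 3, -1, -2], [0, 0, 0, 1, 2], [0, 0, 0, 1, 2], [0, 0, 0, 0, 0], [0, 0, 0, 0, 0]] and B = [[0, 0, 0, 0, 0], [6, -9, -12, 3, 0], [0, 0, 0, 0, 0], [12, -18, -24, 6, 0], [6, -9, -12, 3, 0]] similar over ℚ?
Both have characteristic polynomial x^4(x + 3), but the minimal polynomial of A is x^2(x + 3) while the minimal polynomial of B is x(x + 3). The minimal polynomial is a similarity invariant, so A and B are not similar.

No.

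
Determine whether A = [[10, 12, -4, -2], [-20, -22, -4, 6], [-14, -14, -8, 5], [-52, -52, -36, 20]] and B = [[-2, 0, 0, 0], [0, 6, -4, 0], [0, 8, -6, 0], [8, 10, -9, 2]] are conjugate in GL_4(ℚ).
Yes.

Two matrices over a field are similar if and only if they have the same invariant factors.

Both A and B have characteristic polynomial (x - 2)^2(x + 2)^2 and minimal polynomial (x - 2)^2(x + 2). Computing further, both have invariant factors x + 2, (x - 2)^2(x + 2). Hence A and B are similar.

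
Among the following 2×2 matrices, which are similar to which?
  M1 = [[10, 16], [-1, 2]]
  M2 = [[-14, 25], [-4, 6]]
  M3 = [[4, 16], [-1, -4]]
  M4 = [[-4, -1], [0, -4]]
3 classes: {M1}, {M2, M4}, {M3}

Characteristic polynomials: χ_{M1} = (x - 6)^2, χ_{M2} = (x + 4)^2, χ_{M3} = x^2, χ_{M4} = (x + 4)^2.

{M1}: invariant factors (x - 6)^2.

{M2, M4}: invariant factors (x + 4)^2.

{M3}: invariant factors x^2.

Matrices are similar if and only if their invariant-factor lists agree; the partition into similarity classes is {M1}, {M2, M4}, {M3}.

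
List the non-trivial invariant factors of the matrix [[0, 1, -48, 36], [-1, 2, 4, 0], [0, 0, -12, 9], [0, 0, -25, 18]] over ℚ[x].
(x - 3)^2(x - 1)^2

The Jordan structure of A has elementary divisors (x - 1)^2, (x - 3)^2. Arranging the block sizes at each eigenvalue in decreasing order and taking row products gives the invariant factors.

Invariant factors (smallest first, each dividing the next): (x - 3)^2(x - 1)^2.

Check: the last factor (x - 3)^2(x - 1)^2 is the minimal polynomial, and the product (x - 3)^2(x - 1)^2 is the characteristic polynomial.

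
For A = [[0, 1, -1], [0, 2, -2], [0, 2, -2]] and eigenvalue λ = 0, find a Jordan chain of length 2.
We seek v_1 ∈ ker(A^2) \ ker(A), then set v_{i+1} = A v_i.

One such chain is v_1 = [[1, 3, 2]]^T, v_2 = [[1, 2, 2]]^T. Check: A v_2 = [[0, 0, 0]]^T = 0.

v_1 = [[1, 3, 2]]^T, v_2 = [[1, 2, 2]]^T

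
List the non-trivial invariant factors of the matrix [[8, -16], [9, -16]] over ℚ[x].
The Jordan structure of A has elementary divisors (x + 4)^2. Arranging the block sizes at each eigenvalue in decreasing order and taking row products gives the invariant factors.

Invariant factors (smallest first, each dividing the next): (x + 4)^2.

Check: the last factor (x + 4)^2 is the minimal polynomial, and the product (x + 4)^2 is the characteristic polynomial.

(x + 4)^2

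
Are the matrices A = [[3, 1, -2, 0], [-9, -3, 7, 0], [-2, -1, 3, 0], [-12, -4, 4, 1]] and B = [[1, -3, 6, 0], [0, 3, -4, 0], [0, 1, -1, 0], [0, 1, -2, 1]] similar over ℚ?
Both have characteristic polynomial (x - 1)^4, but the minimal polynomial of A is (x - 1)^3 while the minimal polynomial of B is (x - 1)^2. The minimal polynomial is a similarity invariant, so A and B are not similar.

No.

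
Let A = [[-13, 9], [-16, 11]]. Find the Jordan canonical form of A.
J = [[-1, 1], [0, -1]]

The characteristic polynomial is det(xI - A) = (x + 1)^2, so the eigenvalues are -1 (algebraic multiplicity 2).

For λ = -1: rank(A + I) = 1, rank((A + I)^2) = 0. The eigenspace has dimension 2 - 1 = 1, so there is 1 Jordan block; the rank sequence gives block sizes [2].

Assembling the blocks gives the Jordan form J above.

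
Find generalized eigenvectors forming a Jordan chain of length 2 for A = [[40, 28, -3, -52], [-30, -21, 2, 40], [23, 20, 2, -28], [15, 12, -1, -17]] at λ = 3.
We seek v_1 ∈ ker((A - 3I)^2) \ ker(A - 3I), then set v_{i+1} = (A - 3I) v_i.

One such chain is v_1 = [[0, 0, 1, 0]]^T, v_2 = [[-3, 2, -1, -1]]^T. Check: (A - 3I) v_2 = [[0, 0, 0, 0]]^T = 0.

v_1 = [[0, 0, 1, 0]]^T, v_2 = [[-3, 2, -1, -1]]^T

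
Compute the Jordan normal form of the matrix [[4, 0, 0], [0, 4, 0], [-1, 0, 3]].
J = [[3, 0, 0], [0, 4, 0], [0, 0, 4]]

The characteristic polynomial is det(xI - A) = (x - 4)^2(x - 3), so the eigenvalues are 3 (algebraic multiplicity 1), 4 (algebraic multiplicity 2).

For λ = 3: algebraic multiplicity 1 gives one 1×1 block.

For λ = 4: rank(A - 4I) = 1. The eigenspace has dimension 3 - 1 = 2, so there are 2 Jordan blocks; the rank sequence gives block sizes [1, 1].

Assembling the blocks gives the Jordan form J above.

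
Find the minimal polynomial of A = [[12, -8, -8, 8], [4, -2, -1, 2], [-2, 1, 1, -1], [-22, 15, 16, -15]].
m_A(x) = x^3(x + 4)

The characteristic polynomial factors as x^3(x + 4). The minimal polynomial is ∏(x - λ)^{k_λ} where k_λ is the size of the largest Jordan block at λ.

For λ = -4: rank(A + 4I) = 3, and the largest Jordan block has size 1 (the smallest k with rank((A + 4I)^k) = rank((A + 4I)^(k+1))).
For λ = 0: rank(A) = 3, and the largest Jordan block has size 3 (the smallest k with rank(A^k) = rank(A^(k+1))).

So m_A(x) = x^3(x + 4).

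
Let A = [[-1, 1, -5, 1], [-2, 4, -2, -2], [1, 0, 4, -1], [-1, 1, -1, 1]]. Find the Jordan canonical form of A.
The characteristic polynomial is det(xI - A) = (x - 2)^4, so the eigenvalues are 2 (algebraic multiplicity 4).

For λ = 2: rank(A - 2I) = 2, rank((A - 2I)^2) = 1, rank((A - 2I)^3) = 0. The eigenspace has dimension 4 - 2 = 2, so there are 2 Jordan blocks; the rank sequence gives block sizes [3, 1].

Assembling the blocks gives the Jordan form J above.

J = [[2, 1, 0, 0], [0, 2, 1, 0], [0, 0, 2, 0], [0, 0, 0, 2]]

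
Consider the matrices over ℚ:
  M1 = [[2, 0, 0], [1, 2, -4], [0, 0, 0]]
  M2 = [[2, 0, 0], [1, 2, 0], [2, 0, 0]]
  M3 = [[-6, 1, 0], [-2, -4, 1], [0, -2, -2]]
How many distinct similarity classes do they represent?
Characteristic polynomials: χ_{M1} = x(x - 2)^2, χ_{M2} = x(x - 2)^2, χ_{M3} = (x + 4)^3.

{M1, M2}: invariant factors x(x - 2)^2.

{M3}: invariant factors (x + 4)^3.

Matrices are similar if and only if their invariant-factor lists agree; the partition into similarity classes is {M1, M2}, {M3}.

2 classes: {M1, M2}, {M3}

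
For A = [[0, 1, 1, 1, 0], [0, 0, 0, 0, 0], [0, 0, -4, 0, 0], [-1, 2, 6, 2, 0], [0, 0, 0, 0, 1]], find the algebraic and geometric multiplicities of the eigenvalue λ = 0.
The characteristic polynomial is x(x - 1)^3(x + 4), so the factor x appears with exponent 1: the algebraic multiplicity is 1.

rank(A) = 4, so the eigenspace has dimension 5 - 4 = 1: the geometric multiplicity is 1.

algebraic multiplicity 1, geometric multiplicity 1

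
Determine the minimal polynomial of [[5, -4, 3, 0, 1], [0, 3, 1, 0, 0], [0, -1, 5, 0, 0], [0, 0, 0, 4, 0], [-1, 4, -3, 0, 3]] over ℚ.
m_A(x) = (x - 4)^3

The characteristic polynomial factors as (x - 4)^5. The minimal polynomial is ∏(x - λ)^{k_λ} where k_λ is the size of the largest Jordan block at λ.

For λ = 4: rank(A - 4I) = 2, and the largest Jordan block has size 3 (the smallest k with rank((A - 4I)^k) = rank((A - 4I)^(k+1))).

So m_A(x) = (x - 4)^3.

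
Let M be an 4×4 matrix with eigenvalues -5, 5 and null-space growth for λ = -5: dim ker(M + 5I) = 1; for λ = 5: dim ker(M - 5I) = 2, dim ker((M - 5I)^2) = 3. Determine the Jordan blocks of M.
λ = -5: successive nullity increments [1] count blocks of size ≥ k; block sizes are [1].
λ = 5: successive nullity increments [2, 1] count blocks of size ≥ k; block sizes are [2, 1].

Jordan blocks: (-5, 1), (5, 2), (5, 1)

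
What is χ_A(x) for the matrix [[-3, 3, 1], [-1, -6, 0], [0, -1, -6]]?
xI - A = [[x + 3, -3, -1], [1, x + 6, 0], [0, 1, x + 6]].

Expanding det(xI - A) along the first row:
det(xI - A) = + (x + 3)·det([[x + 6, 0], [1, x + 6]]) - (-3)·det([[1, 0], [0, x + 6]]) + (-1)·det([[1, x + 6], [0, 1]]).

Evaluating gives χ_A(x) = x^3 + 15x^2 + 75x + 125 = (x + 5)^3.

χ_A(x) = (x + 5)^3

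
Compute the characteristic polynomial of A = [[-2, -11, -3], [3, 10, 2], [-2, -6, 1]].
xI - A = [[x + 2, 11, 3], [-3, x - 10, -2], [2, 6, x - 1]].

Expanding det(xI - A) along the first row:
det(xI - A) = + (x + 2)·det([[x - 10, -2], [6, x - 1]]) - (11)·det([[-3, -2], [2, x - 1]]) + (3)·det([[-3, x - 10], [2, 6]]).

Evaluating gives χ_A(x) = x^3 - 9x^2 + 27x - 27 = (x - 3)^3.

χ_A(x) = (x - 3)^3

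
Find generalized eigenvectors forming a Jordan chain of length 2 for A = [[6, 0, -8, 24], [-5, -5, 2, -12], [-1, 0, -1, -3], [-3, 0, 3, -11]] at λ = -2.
We seek v_1 ∈ ker((A + 2I)^2) \ ker(A + 2I), then set v_{i+1} = (A + 2I) v_i.

One such chain is v_1 = [[4, 0, -3, -2]]^T, v_2 = [[8, -2, -1, -3]]^T. Check: (A + 2I) v_2 = [[0, 0, 0, 0]]^T = 0.

v_1 = [[4, 0, -3, -2]]^T, v_2 = [[8, -2, -1, -3]]^T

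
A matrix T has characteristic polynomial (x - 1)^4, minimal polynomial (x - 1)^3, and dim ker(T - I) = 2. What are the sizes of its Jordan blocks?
Jordan blocks: (1, 3), (1, 1)

λ = 1: algebraic multiplicity 4 (exponent in χ_T), largest block size 3 (exponent in m_T), 2 blocks (geometric multiplicity). These force block sizes [3, 1].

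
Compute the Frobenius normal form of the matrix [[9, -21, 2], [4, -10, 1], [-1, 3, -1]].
The invariant factors of A (the non-unit diagonal entries of the Smith normal form of xI - A over ℚ[x]) are (x - 2)(x^2 + 4x + 2), each dividing the next. The characteristic polynomial is their product, (x - 2)(x^2 + 4x + 2).

The rational canonical form is the block-diagonal matrix of companion matrices C(f_i):
R = [[0, 0, 4], [1, 0, 6], [0, 1, -2]].

Note the characteristic polynomial does not split into linear factors over ℚ, so A has no Jordan form over ℚ; the rational canonical form exists over any field.

R = [[0, 0, 4], [1, 0, 6], [0, 1, -2]]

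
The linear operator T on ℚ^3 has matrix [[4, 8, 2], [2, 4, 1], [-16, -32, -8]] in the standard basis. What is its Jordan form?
The characteristic polynomial is det(xI - A) = x^3, so the eigenvalues are 0 (algebraic multiplicity 3).

For λ = 0: rank(A) = 1, rank(A^2) = 0. The eigenspace has dimension 3 - 1 = 2, so there are 2 Jordan blocks; the rank sequence gives block sizes [2, 1].

Assembling the blocks gives the Jordan form J above.

J = [[0, 1, 0], [0, 0, 0], [0, 0, 0]]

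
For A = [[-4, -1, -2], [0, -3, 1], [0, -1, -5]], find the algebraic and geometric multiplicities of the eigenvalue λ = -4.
The characteristic polynomial is (x + 4)^3, so the factor x + 4 appears with exponent 3: the algebraic multiplicity is 3.

rank(A + 4I) = 2, so the eigenspace has dimension 3 - 2 = 1: the geometric multiplicity is 1.

Since 1 < 3, A is not diagonalizable.

algebraic multiplicity 3, geometric multiplicity 1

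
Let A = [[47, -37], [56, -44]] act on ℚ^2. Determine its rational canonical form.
R = [[0, -4], [1, 3]]

The invariant factors of A (the non-unit diagonal entries of the Smith normal form of xI - A over ℚ[x]) are x^2 - 3x + 4, each dividing the next. The characteristic polynomial is their product, x^2 - 3x + 4.

The rational canonical form is the block-diagonal matrix of companion matrices C(f_i):
R = [[0, -4], [1, 3]].

Note the characteristic polynomial does not split into linear factors over ℚ, so A has no Jordan form over ℚ; the rational canonical form exists over any field.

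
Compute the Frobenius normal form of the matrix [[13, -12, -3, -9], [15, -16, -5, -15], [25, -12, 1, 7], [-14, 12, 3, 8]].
The invariant factors of A (the non-unit diagonal entries of the Smith normal form of xI - A over ℚ[x]) are x - 4, (x - 4)(x + 1)^2, each dividing the next. The characteristic polynomial is their product, (x - 4)^2(x + 1)^2.

The rational canonical form is the block-diagonal matrix of companion matrices C(f_i):
R = [[4, 0, 0, 0], [0, 0, 0, 4], [0, 1, 0, 7], [0, 0, 1, 2]].

R = [[4, 0, 0, 0], [0, 0, 0, 4], [0, 1, 0, 7], [0, 0, 1, 2]]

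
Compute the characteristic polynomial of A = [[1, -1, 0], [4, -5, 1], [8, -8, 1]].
χ_A(x) = (x + 1)^3

xI - A = [[x - 1, 1, 0], [-4, x + 5, -1], [-8, 8, x - 1]].

Expanding det(xI - A) along the first row:
det(xI - A) = + (x - 1)·det([[x + 5, -1], [8, x - 1]]) - (1)·det([[-4, -1], [-8, x - 1]]) + (0)·det([[-4, x + 5], [-8, 8]]).

Evaluating gives χ_A(x) = x^3 + 3x^2 + 3x + 1 = (x + 1)^3.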